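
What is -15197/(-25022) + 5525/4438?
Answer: 51422709/27761909 ≈ 1.8523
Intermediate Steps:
-15197/(-25022) + 5525/4438 = -15197*(-1/25022) + 5525*(1/4438) = 15197/25022 + 5525/4438 = 51422709/27761909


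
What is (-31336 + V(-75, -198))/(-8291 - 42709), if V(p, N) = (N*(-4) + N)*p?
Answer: 37943/25500 ≈ 1.4880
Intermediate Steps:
V(p, N) = -3*N*p (V(p, N) = (-4*N + N)*p = (-3*N)*p = -3*N*p)
(-31336 + V(-75, -198))/(-8291 - 42709) = (-31336 - 3*(-198)*(-75))/(-8291 - 42709) = (-31336 - 44550)/(-51000) = -75886*(-1/51000) = 37943/25500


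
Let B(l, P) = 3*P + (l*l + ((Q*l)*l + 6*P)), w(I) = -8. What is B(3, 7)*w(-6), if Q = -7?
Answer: -72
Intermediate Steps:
B(l, P) = -6*l**2 + 9*P (B(l, P) = 3*P + (l*l + ((-7*l)*l + 6*P)) = 3*P + (l**2 + (-7*l**2 + 6*P)) = 3*P + (-6*l**2 + 6*P) = -6*l**2 + 9*P)
B(3, 7)*w(-6) = (-6*3**2 + 9*7)*(-8) = (-6*9 + 63)*(-8) = (-54 + 63)*(-8) = 9*(-8) = -72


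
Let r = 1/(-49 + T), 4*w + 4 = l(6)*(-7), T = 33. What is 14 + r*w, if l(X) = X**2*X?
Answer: 603/16 ≈ 37.688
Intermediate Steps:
l(X) = X**3
w = -379 (w = -1 + (6**3*(-7))/4 = -1 + (216*(-7))/4 = -1 + (1/4)*(-1512) = -1 - 378 = -379)
r = -1/16 (r = 1/(-49 + 33) = 1/(-16) = -1/16 ≈ -0.062500)
14 + r*w = 14 - 1/16*(-379) = 14 + 379/16 = 603/16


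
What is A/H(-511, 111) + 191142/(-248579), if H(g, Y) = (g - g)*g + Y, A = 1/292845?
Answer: -6213222419311/8080258015305 ≈ -0.76894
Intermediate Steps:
A = 1/292845 ≈ 3.4148e-6
H(g, Y) = Y (H(g, Y) = 0*g + Y = 0 + Y = Y)
A/H(-511, 111) + 191142/(-248579) = (1/292845)/111 + 191142/(-248579) = (1/292845)*(1/111) + 191142*(-1/248579) = 1/32505795 - 191142/248579 = -6213222419311/8080258015305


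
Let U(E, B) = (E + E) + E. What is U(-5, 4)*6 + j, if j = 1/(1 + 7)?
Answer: -719/8 ≈ -89.875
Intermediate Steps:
U(E, B) = 3*E (U(E, B) = 2*E + E = 3*E)
j = ⅛ (j = 1/8 = ⅛ ≈ 0.12500)
U(-5, 4)*6 + j = (3*(-5))*6 + ⅛ = -15*6 + ⅛ = -90 + ⅛ = -719/8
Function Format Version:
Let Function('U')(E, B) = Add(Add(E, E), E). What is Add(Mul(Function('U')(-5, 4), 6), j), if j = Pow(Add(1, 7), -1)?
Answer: Rational(-719, 8) ≈ -89.875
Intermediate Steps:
Function('U')(E, B) = Mul(3, E) (Function('U')(E, B) = Add(Mul(2, E), E) = Mul(3, E))
j = Rational(1, 8) (j = Pow(8, -1) = Rational(1, 8) ≈ 0.12500)
Add(Mul(Function('U')(-5, 4), 6), j) = Add(Mul(Mul(3, -5), 6), Rational(1, 8)) = Add(Mul(-15, 6), Rational(1, 8)) = Add(-90, Rational(1, 8)) = Rational(-719, 8)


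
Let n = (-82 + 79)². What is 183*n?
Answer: 1647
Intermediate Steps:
n = 9 (n = (-3)² = 9)
183*n = 183*9 = 1647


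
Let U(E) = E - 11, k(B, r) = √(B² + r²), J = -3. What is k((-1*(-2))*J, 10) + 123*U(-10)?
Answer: -2583 + 2*√34 ≈ -2571.3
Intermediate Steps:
U(E) = -11 + E
k((-1*(-2))*J, 10) + 123*U(-10) = √((-1*(-2)*(-3))² + 10²) + 123*(-11 - 10) = √((2*(-3))² + 100) + 123*(-21) = √((-6)² + 100) - 2583 = √(36 + 100) - 2583 = √136 - 2583 = 2*√34 - 2583 = -2583 + 2*√34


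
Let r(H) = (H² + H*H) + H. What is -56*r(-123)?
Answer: -1687560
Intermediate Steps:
r(H) = H + 2*H² (r(H) = (H² + H²) + H = 2*H² + H = H + 2*H²)
-56*r(-123) = -(-6888)*(1 + 2*(-123)) = -(-6888)*(1 - 246) = -(-6888)*(-245) = -56*30135 = -1687560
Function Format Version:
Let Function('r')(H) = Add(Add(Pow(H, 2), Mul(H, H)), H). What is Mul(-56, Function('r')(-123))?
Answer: -1687560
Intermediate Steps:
Function('r')(H) = Add(H, Mul(2, Pow(H, 2))) (Function('r')(H) = Add(Add(Pow(H, 2), Pow(H, 2)), H) = Add(Mul(2, Pow(H, 2)), H) = Add(H, Mul(2, Pow(H, 2))))
Mul(-56, Function('r')(-123)) = Mul(-56, Mul(-123, Add(1, Mul(2, -123)))) = Mul(-56, Mul(-123, Add(1, -246))) = Mul(-56, Mul(-123, -245)) = Mul(-56, 30135) = -1687560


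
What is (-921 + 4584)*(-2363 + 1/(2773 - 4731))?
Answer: -1540709415/178 ≈ -8.6557e+6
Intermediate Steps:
(-921 + 4584)*(-2363 + 1/(2773 - 4731)) = 3663*(-2363 + 1/(-1958)) = 3663*(-2363 - 1/1958) = 3663*(-4626755/1958) = -1540709415/178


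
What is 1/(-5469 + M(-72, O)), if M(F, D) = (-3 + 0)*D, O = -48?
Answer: -1/5325 ≈ -0.00018779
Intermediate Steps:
M(F, D) = -3*D
1/(-5469 + M(-72, O)) = 1/(-5469 - 3*(-48)) = 1/(-5469 + 144) = 1/(-5325) = -1/5325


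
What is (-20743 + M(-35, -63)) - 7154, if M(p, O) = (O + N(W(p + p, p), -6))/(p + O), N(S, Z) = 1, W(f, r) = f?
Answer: -1366922/49 ≈ -27896.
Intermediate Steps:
M(p, O) = (1 + O)/(O + p) (M(p, O) = (O + 1)/(p + O) = (1 + O)/(O + p))
(-20743 + M(-35, -63)) - 7154 = (-20743 + (1 - 63)/(-63 - 35)) - 7154 = (-20743 - 62/(-98)) - 7154 = (-20743 - 1/98*(-62)) - 7154 = (-20743 + 31/49) - 7154 = -1016376/49 - 7154 = -1366922/49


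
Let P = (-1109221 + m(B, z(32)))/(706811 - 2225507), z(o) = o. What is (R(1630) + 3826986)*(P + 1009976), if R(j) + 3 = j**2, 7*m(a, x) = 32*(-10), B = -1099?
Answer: 1105032056839670399/168744 ≈ 6.5486e+12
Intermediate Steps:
m(a, x) = -320/7 (m(a, x) = (32*(-10))/7 = (1/7)*(-320) = -320/7)
P = 862763/1181208 (P = (-1109221 - 320/7)/(706811 - 2225507) = -7764867/7/(-1518696) = -7764867/7*(-1/1518696) = 862763/1181208 ≈ 0.73041)
R(j) = -3 + j**2
(R(1630) + 3826986)*(P + 1009976) = ((-3 + 1630**2) + 3826986)*(862763/1181208 + 1009976) = ((-3 + 2656900) + 3826986)*(1192992593771/1181208) = (2656897 + 3826986)*(1192992593771/1181208) = 6483883*(1192992593771/1181208) = 1105032056839670399/168744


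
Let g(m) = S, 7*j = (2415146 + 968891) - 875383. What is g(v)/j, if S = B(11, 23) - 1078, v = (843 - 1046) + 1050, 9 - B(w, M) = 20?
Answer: -2541/836218 ≈ -0.0030387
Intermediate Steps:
B(w, M) = -11 (B(w, M) = 9 - 1*20 = 9 - 20 = -11)
v = 847 (v = -203 + 1050 = 847)
j = 2508654/7 (j = ((2415146 + 968891) - 875383)/7 = (3384037 - 875383)/7 = (⅐)*2508654 = 2508654/7 ≈ 3.5838e+5)
S = -1089 (S = -11 - 1078 = -1089)
g(m) = -1089
g(v)/j = -1089/2508654/7 = -1089*7/2508654 = -2541/836218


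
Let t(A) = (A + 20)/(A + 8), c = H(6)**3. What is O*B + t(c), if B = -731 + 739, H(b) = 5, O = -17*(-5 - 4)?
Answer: 162937/133 ≈ 1225.1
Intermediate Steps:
O = 153 (O = -17*(-9) = 153)
B = 8
c = 125 (c = 5**3 = 125)
t(A) = (20 + A)/(8 + A)
O*B + t(c) = 153*8 + (20 + 125)/(8 + 125) = 1224 + 145/133 = 162937/133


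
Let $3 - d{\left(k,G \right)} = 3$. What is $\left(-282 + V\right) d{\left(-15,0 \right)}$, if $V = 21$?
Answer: $0$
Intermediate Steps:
$d{\left(k,G \right)} = 0$ ($d{\left(k,G \right)} = 3 - 3 = 0$)
$\left(-282 + V\right) d{\left(-15,0 \right)} = \left(-282 + 21\right) 0 = \left(-261\right) 0 = 0$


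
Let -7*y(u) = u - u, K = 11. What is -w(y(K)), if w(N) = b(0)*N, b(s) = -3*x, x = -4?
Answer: 0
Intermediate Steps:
y(u) = 0 (y(u) = -(u - u)/7 = -⅐*0 = 0)
b(s) = 12 (b(s) = -3*(-4) = 12)
w(N) = 12*N
-w(y(K)) = -12*0 = -1*0 = 0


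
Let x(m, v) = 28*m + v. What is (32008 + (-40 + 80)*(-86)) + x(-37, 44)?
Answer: 27576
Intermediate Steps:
x(m, v) = v + 28*m
(32008 + (-40 + 80)*(-86)) + x(-37, 44) = (32008 + (-40 + 80)*(-86)) + (44 + 28*(-37)) = (32008 + 40*(-86)) + (44 - 1036) = (32008 - 3440) - 992 = 28568 - 992 = 27576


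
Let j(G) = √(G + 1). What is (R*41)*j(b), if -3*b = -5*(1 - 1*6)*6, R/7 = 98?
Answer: 196882*I ≈ 1.9688e+5*I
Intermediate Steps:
R = 686 (R = 7*98 = 686)
b = -50 (b = -(-5*(1 - 1*6))*6/3 = -(-5*(1 - 6))*6/3 = -(-5*(-5))*6/3 = -25*6/3 = -⅓*150 = -50)
j(G) = √(1 + G)
(R*41)*j(b) = (686*41)*√(1 - 50) = 28126*√(-49) = 28126*(7*I) = 196882*I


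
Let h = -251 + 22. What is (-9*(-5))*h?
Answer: -10305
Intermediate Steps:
h = -229
(-9*(-5))*h = -9*(-5)*(-229) = 45*(-229) = -10305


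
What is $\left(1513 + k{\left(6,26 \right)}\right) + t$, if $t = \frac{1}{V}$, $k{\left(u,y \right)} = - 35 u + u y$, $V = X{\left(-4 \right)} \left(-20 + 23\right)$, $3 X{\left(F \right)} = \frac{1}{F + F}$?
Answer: $1451$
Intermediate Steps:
$X{\left(F \right)} = \frac{1}{6 F}$ ($X{\left(F \right)} = \frac{1}{3 \left(F + F\right)} = \frac{1}{3 \cdot 2 F} = \frac{\frac{1}{2} \frac{1}{F}}{3} = \frac{1}{6 F}$)
$V = - \frac{1}{8}$ ($V = \frac{1}{6 \left(-4\right)} \left(-20 + 23\right) = \frac{1}{6} \left(- \frac{1}{4}\right) 3 = \left(- \frac{1}{24}\right) 3 = - \frac{1}{8} \approx -0.125$)
$t = -8$ ($t = \frac{1}{- \frac{1}{8}} = -8$)
$\left(1513 + k{\left(6,26 \right)}\right) + t = \left(1513 + 6 \left(-35 + 26\right)\right) - 8 = \left(1513 + 6 \left(-9\right)\right) - 8 = \left(1513 - 54\right) - 8 = 1459 - 8 = 1451$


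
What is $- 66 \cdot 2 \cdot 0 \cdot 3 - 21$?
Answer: $-21$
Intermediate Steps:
$- 66 \cdot 2 \cdot 0 \cdot 3 - 21 = - 66 \cdot 0 \cdot 3 - 21 = \left(-66\right) 0 - 21 = 0 - 21 = -21$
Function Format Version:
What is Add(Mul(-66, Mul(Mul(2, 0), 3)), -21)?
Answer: -21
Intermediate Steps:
Add(Mul(-66, Mul(Mul(2, 0), 3)), -21) = Add(Mul(-66, Mul(0, 3)), -21) = Add(Mul(-66, 0), -21) = Add(0, -21) = -21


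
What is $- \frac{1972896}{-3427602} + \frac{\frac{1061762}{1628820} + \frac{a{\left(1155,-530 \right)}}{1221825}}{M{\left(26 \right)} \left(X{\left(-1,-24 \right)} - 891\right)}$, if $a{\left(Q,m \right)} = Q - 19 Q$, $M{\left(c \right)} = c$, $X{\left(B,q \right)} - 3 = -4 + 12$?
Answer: $\frac{9073736897311232857}{15764975983627041600} \approx 0.57556$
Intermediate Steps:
$X{\left(B,q \right)} = 11$ ($X{\left(B,q \right)} = 3 + \left(-4 + 12\right) = 3 + 8 = 11$)
$a{\left(Q,m \right)} = - 18 Q$
$- \frac{1972896}{-3427602} + \frac{\frac{1061762}{1628820} + \frac{a{\left(1155,-530 \right)}}{1221825}}{M{\left(26 \right)} \left(X{\left(-1,-24 \right)} - 891\right)} = - \frac{1972896}{-3427602} + \frac{\frac{1061762}{1628820} + \frac{\left(-18\right) 1155}{1221825}}{26 \left(11 - 891\right)} = \left(-1972896\right) \left(- \frac{1}{3427602}\right) + \frac{1061762 \cdot \frac{1}{1628820} - \frac{126}{7405}}{26 \left(-880\right)} = \frac{328816}{571267} + \frac{\frac{530881}{814410} - \frac{126}{7405}}{-22880} = \frac{328816}{571267} + \frac{765711629}{1206141210} \left(- \frac{1}{22880}\right) = \frac{328816}{571267} - \frac{765711629}{27596510884800} = \frac{9073736897311232857}{15764975983627041600}$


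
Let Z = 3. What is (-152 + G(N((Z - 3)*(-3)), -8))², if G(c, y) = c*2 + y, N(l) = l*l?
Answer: 25600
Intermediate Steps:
N(l) = l²
G(c, y) = y + 2*c (G(c, y) = 2*c + y = y + 2*c)
(-152 + G(N((Z - 3)*(-3)), -8))² = (-152 + (-8 + 2*((3 - 3)*(-3))²))² = (-152 + (-8 + 2*(0*(-3))²))² = (-152 + (-8 + 2*0²))² = (-152 + (-8 + 2*0))² = (-152 + (-8 + 0))² = (-152 - 8)² = (-160)² = 25600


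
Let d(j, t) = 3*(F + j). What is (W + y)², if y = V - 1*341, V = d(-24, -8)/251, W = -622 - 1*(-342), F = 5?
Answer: 24313541184/63001 ≈ 3.8592e+5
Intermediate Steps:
W = -280 (W = -622 + 342 = -280)
d(j, t) = 15 + 3*j (d(j, t) = 3*(5 + j) = 15 + 3*j)
V = -57/251 (V = (15 + 3*(-24))/251 = (15 - 72)*(1/251) = -57*1/251 = -57/251 ≈ -0.22709)
y = -85648/251 (y = -57/251 - 1*341 = -57/251 - 341 = -85648/251 ≈ -341.23)
(W + y)² = (-280 - 85648/251)² = (-155928/251)² = 24313541184/63001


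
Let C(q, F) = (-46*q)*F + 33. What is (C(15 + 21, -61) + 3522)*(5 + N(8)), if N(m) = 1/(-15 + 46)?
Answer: 16313076/31 ≈ 5.2623e+5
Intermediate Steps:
N(m) = 1/31
C(q, F) = 33 - 46*F*q (C(q, F) = -46*F*q + 33 = 33 - 46*F*q)
(C(15 + 21, -61) + 3522)*(5 + N(8)) = ((33 - 46*(-61)*(15 + 21)) + 3522)*(5 + 1/31) = ((33 - 46*(-61)*36) + 3522)*(156/31) = ((33 + 101016) + 3522)*(156/31) = (101049 + 3522)*(156/31) = 104571*(156/31) = 16313076/31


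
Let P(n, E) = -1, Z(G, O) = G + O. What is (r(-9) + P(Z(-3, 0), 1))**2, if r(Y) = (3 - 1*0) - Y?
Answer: 121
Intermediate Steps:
r(Y) = 3 - Y (r(Y) = (3 + 0) - Y = 3 - Y)
(r(-9) + P(Z(-3, 0), 1))**2 = ((3 - 1*(-9)) - 1)**2 = ((3 + 9) - 1)**2 = (12 - 1)**2 = 11**2 = 121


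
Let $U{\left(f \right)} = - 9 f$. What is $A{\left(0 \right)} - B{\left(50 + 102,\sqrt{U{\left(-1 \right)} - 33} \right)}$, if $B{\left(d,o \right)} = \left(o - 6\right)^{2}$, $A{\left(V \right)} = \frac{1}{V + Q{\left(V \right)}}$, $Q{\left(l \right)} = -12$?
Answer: $- \frac{145}{12} + 24 i \sqrt{6} \approx -12.083 + 58.788 i$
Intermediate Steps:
$A{\left(V \right)} = \frac{1}{-12 + V}$ ($A{\left(V \right)} = \frac{1}{V - 12} = \frac{1}{-12 + V}$)
$B{\left(d,o \right)} = \left(-6 + o\right)^{2}$
$A{\left(0 \right)} - B{\left(50 + 102,\sqrt{U{\left(-1 \right)} - 33} \right)} = \frac{1}{-12 + 0} - \left(-6 + \sqrt{\left(-9\right) \left(-1\right) - 33}\right)^{2} = \frac{1}{-12} - \left(-6 + \sqrt{9 - 33}\right)^{2} = - \frac{1}{12} - \left(-6 + \sqrt{-24}\right)^{2} = - \frac{1}{12} - \left(-6 + 2 i \sqrt{6}\right)^{2}$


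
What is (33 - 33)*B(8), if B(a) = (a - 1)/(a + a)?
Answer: 0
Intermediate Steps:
B(a) = (-1 + a)/(2*a) (B(a) = (-1 + a)/((2*a)) = (-1 + a)*(1/(2*a)) = (-1 + a)/(2*a))
(33 - 33)*B(8) = (33 - 33)*((½)*(-1 + 8)/8) = 0*((½)*(⅛)*7) = 0*(7/16) = 0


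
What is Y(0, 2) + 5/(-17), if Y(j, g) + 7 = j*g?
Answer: -124/17 ≈ -7.2941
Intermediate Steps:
Y(j, g) = -7 + g*j (Y(j, g) = -7 + j*g = -7 + g*j)
Y(0, 2) + 5/(-17) = (-7 + 2*0) + 5/(-17) = (-7 + 0) + 5*(-1/17) = -7 - 5/17 = -124/17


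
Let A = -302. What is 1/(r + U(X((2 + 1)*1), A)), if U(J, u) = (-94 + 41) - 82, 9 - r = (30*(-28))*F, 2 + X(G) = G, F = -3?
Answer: -1/2646 ≈ -0.00037793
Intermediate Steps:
X(G) = -2 + G
r = -2511 (r = 9 - 30*(-28)*(-3) = 9 - (-840)*(-3) = 9 - 1*2520 = 9 - 2520 = -2511)
U(J, u) = -135 (U(J, u) = -53 - 82 = -135)
1/(r + U(X((2 + 1)*1), A)) = 1/(-2511 - 135) = 1/(-2646) = -1/2646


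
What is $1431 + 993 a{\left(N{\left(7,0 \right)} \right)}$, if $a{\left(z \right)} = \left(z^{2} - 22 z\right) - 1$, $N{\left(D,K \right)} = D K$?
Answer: $438$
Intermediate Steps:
$a{\left(z \right)} = -1 + z^{2} - 22 z$
$1431 + 993 a{\left(N{\left(7,0 \right)} \right)} = 1431 + 993 \left(-1 + \left(7 \cdot 0\right)^{2} - 22 \cdot 7 \cdot 0\right) = 1431 + 993 \left(-1 + 0^{2} - 0\right) = 1431 + 993 \left(-1 + 0 + 0\right) = 1431 + 993 \left(-1\right) = 1431 - 993 = 438$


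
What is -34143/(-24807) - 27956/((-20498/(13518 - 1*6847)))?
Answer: 771178054891/84748981 ≈ 9099.6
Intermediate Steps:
-34143/(-24807) - 27956/((-20498/(13518 - 1*6847))) = -34143*(-1/24807) - 27956/((-20498/(13518 - 6847))) = 11381/8269 - 27956/((-20498/6671)) = 11381/8269 - 27956/((-20498*1/6671)) = 11381/8269 - 27956/(-20498/6671) = 11381/8269 - 27956*(-6671/20498) = 11381/8269 + 93247238/10249 = 771178054891/84748981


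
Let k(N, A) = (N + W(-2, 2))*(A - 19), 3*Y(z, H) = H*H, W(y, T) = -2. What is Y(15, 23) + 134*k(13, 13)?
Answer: -26003/3 ≈ -8667.7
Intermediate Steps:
Y(z, H) = H²/3 (Y(z, H) = (H*H)/3 = H²/3)
k(N, A) = (-19 + A)*(-2 + N) (k(N, A) = (N - 2)*(A - 19) = (-2 + N)*(-19 + A) = (-19 + A)*(-2 + N))
Y(15, 23) + 134*k(13, 13) = (⅓)*23² + 134*(38 - 19*13 - 2*13 + 13*13) = (⅓)*529 + 134*(38 - 247 - 26 + 169) = 529/3 + 134*(-66) = 529/3 - 8844 = -26003/3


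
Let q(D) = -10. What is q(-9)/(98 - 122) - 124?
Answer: -1483/12 ≈ -123.58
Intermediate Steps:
q(-9)/(98 - 122) - 124 = -10/(98 - 122) - 124 = -10/(-24) - 124 = -10*(-1/24) - 124 = 5/12 - 124 = -1483/12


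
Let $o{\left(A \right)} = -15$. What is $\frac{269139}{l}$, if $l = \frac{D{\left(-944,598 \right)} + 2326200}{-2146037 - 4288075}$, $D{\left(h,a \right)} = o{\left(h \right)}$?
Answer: $- \frac{192407829952}{258465} \approx -7.4443 \cdot 10^{5}$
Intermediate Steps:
$D{\left(h,a \right)} = -15$
$l = - \frac{775395}{2144704}$ ($l = \frac{-15 + 2326200}{-2146037 - 4288075} = \frac{2326185}{-6434112} = 2326185 \left(- \frac{1}{6434112}\right) = - \frac{775395}{2144704} \approx -0.36154$)
$\frac{269139}{l} = \frac{269139}{- \frac{775395}{2144704}} = 269139 \left(- \frac{2144704}{775395}\right) = - \frac{192407829952}{258465}$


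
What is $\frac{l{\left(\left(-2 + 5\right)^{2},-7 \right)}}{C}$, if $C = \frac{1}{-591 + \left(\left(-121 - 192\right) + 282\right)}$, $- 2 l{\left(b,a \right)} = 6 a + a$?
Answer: $-15239$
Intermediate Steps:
$l{\left(b,a \right)} = - \frac{7 a}{2}$ ($l{\left(b,a \right)} = - \frac{6 a + a}{2} = - \frac{7 a}{2}$)
$C = - \frac{1}{622}$ ($C = \frac{1}{-591 + \left(-313 + 282\right)} = \frac{1}{-591 - 31} = \frac{1}{-622} = - \frac{1}{622} \approx -0.0016077$)
$\frac{l{\left(\left(-2 + 5\right)^{2},-7 \right)}}{C} = \frac{\left(- \frac{7}{2}\right) \left(-7\right)}{- \frac{1}{622}} = \frac{49}{2} \left(-622\right) = -15239$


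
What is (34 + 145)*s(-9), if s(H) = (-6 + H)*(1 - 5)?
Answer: 10740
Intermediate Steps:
s(H) = 24 - 4*H (s(H) = (-6 + H)*(-4) = 24 - 4*H)
(34 + 145)*s(-9) = (34 + 145)*(24 - 4*(-9)) = 179*(24 + 36) = 179*60 = 10740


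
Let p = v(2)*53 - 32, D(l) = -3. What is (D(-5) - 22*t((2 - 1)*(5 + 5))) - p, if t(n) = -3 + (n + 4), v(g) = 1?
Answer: -266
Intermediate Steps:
p = 21 (p = 1*53 - 32 = 53 - 32 = 21)
t(n) = 1 + n (t(n) = -3 + (4 + n) = 1 + n)
(D(-5) - 22*t((2 - 1)*(5 + 5))) - p = (-3 - 22*(1 + (2 - 1)*(5 + 5))) - 1*21 = (-3 - 22*(1 + 1*10)) - 21 = (-3 - 22*(1 + 10)) - 21 = (-3 - 22*11) - 21 = (-3 - 242) - 21 = -245 - 21 = -266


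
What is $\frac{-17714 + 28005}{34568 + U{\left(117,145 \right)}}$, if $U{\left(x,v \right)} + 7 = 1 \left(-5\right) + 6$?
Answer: $\frac{10291}{34562} \approx 0.29775$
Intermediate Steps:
$U{\left(x,v \right)} = -6$ ($U{\left(x,v \right)} = -7 + \left(1 \left(-5\right) + 6\right) = -7 + \left(-5 + 6\right) = -7 + 1 = -6$)
$\frac{-17714 + 28005}{34568 + U{\left(117,145 \right)}} = \frac{-17714 + 28005}{34568 - 6} = \frac{10291}{34562}$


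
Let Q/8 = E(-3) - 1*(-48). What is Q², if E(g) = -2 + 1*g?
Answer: 118336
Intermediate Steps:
E(g) = -2 + g
Q = 344 (Q = 8*((-2 - 3) - 1*(-48)) = 8*(-5 + 48) = 8*43 = 344)
Q² = 344² = 118336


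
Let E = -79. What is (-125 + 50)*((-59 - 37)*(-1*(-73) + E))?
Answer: -43200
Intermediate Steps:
(-125 + 50)*((-59 - 37)*(-1*(-73) + E)) = (-125 + 50)*((-59 - 37)*(-1*(-73) - 79)) = -(-7200)*(73 - 79) = -(-7200)*(-6) = -75*576 = -43200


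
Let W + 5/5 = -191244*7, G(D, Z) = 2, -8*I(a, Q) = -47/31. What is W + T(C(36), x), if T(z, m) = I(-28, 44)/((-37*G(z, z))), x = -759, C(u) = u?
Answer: -24567987615/18352 ≈ -1.3387e+6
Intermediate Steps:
I(a, Q) = 47/248 (I(a, Q) = -(-47)/(8*31) = -1/8*(-47/31) = 47/248)
W = -1338709 (W = -1 - 191244*7 = -1 - 1338708 = -1338709)
T(z, m) = -47/18352 (T(z, m) = 47/(248*((-37*2))) = (47/248)/(-74) = (47/248)*(-1/74) = -47/18352)
W + T(C(36), x) = -1338709 - 47/18352 = -24567987615/18352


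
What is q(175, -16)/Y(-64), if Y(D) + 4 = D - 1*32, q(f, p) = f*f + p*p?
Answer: -30881/100 ≈ -308.81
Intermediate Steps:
q(f, p) = f² + p²
Y(D) = -36 + D (Y(D) = -4 + (D - 1*32) = -4 + (D - 32) = -4 + (-32 + D) = -36 + D)
q(175, -16)/Y(-64) = (175² + (-16)²)/(-36 - 64) = (30625 + 256)/(-100) = 30881*(-1/100) = -30881/100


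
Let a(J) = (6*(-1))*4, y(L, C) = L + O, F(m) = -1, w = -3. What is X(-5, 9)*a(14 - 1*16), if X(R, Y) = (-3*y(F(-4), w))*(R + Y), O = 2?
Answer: 288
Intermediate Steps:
y(L, C) = 2 + L (y(L, C) = L + 2 = 2 + L)
X(R, Y) = -3*R - 3*Y (X(R, Y) = (-3*(2 - 1))*(R + Y) = (-3*1)*(R + Y) = -3*(R + Y) = -3*R - 3*Y)
a(J) = -24 (a(J) = -6*4 = -24)
X(-5, 9)*a(14 - 1*16) = (-3*(-5) - 3*9)*(-24) = (15 - 27)*(-24) = -12*(-24) = 288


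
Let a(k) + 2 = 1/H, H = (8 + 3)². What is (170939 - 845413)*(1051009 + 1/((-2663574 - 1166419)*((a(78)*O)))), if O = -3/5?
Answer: -1962944069781335653004/2769084939 ≈ -7.0888e+11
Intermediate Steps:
H = 121 (H = 11² = 121)
O = -⅗ (O = -3*⅕ = -⅗ ≈ -0.60000)
a(k) = -241/121 (a(k) = -2 + 1/121 = -241/121)
(170939 - 845413)*(1051009 + 1/((-2663574 - 1166419)*((a(78)*O)))) = (170939 - 845413)*(1051009 + 1/((-2663574 - 1166419)*((-241/121*(-⅗))))) = -674474*(1051009 + 1/((-3829993)*(723/605))) = -674474*(1051009 - 1/3829993*605/723) = -674474*(1051009 - 605/2769084939) = -674474*2910333192652846/2769084939 = -1962944069781335653004/2769084939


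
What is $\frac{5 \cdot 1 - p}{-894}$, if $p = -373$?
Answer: $- \frac{63}{149} \approx -0.42282$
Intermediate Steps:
$\frac{5 \cdot 1 - p}{-894} = \frac{5 \cdot 1 - -373}{-894} = \left(5 + 373\right) \left(- \frac{1}{894}\right) = 378 \left(- \frac{1}{894}\right) = - \frac{63}{149}$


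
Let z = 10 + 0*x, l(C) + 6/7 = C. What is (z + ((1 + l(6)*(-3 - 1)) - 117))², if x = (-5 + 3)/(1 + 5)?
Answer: 784996/49 ≈ 16020.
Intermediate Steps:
l(C) = -6/7 + C
x = -⅓ (x = -2/6 = -2*⅙ = -⅓ ≈ -0.33333)
z = 10 (z = 10 + 0*(-⅓) = 10 + 0 = 10)
(z + ((1 + l(6)*(-3 - 1)) - 117))² = (10 + ((1 + (-6/7 + 6)*(-3 - 1)) - 117))² = (10 + ((1 + (36/7)*(-4)) - 117))² = (10 + ((1 - 144/7) - 117))² = (10 + (-137/7 - 117))² = (10 - 956/7)² = (-886/7)² = 784996/49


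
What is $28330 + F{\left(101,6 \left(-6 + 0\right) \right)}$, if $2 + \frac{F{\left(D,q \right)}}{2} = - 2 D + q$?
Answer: $27850$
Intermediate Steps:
$F{\left(D,q \right)} = -4 - 4 D + 2 q$ ($F{\left(D,q \right)} = -4 + 2 \left(- 2 D + q\right) = -4 + 2 \left(q - 2 D\right) = -4 - \left(- 2 q + 4 D\right) = -4 - 4 D + 2 q$)
$28330 + F{\left(101,6 \left(-6 + 0\right) \right)} = 28330 - \left(408 - 12 \left(-6 + 0\right)\right) = 28330 - \left(408 - 12 \left(-6\right)\right) = 28330 - 480 = 27850$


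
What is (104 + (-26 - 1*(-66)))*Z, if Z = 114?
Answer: 16416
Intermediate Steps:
(104 + (-26 - 1*(-66)))*Z = (104 + (-26 - 1*(-66)))*114 = (104 + (-26 + 66))*114 = (104 + 40)*114 = 144*114 = 16416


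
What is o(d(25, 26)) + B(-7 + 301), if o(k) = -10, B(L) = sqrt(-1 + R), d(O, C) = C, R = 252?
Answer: -10 + sqrt(251) ≈ 5.8430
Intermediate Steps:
B(L) = sqrt(251) (B(L) = sqrt(-1 + 252) = sqrt(251))
o(d(25, 26)) + B(-7 + 301) = -10 + sqrt(251)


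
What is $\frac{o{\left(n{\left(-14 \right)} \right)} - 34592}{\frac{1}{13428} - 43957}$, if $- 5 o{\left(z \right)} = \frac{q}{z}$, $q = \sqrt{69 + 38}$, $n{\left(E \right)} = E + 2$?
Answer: $\frac{464501376}{590254595} - \frac{1119 \sqrt{107}}{2951272975} \approx 0.78695$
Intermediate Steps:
$n{\left(E \right)} = 2 + E$
$q = \sqrt{107} \approx 10.344$
$o{\left(z \right)} = - \frac{\sqrt{107}}{5 z}$ ($o{\left(z \right)} = - \frac{\sqrt{107} \frac{1}{z}}{5} = - \frac{\sqrt{107}}{5 z}$)
$\frac{o{\left(n{\left(-14 \right)} \right)} - 34592}{\frac{1}{13428} - 43957} = \frac{- \frac{\sqrt{107}}{5 \left(2 - 14\right)} - 34592}{\frac{1}{13428} - 43957} = \frac{- \frac{\sqrt{107}}{5 \left(-12\right)} - 34592}{\frac{1}{13428} - 43957} = \frac{\left(- \frac{1}{5}\right) \sqrt{107} \left(- \frac{1}{12}\right) - 34592}{- \frac{590254595}{13428}} = \left(\frac{\sqrt{107}}{60} - 34592\right) \left(- \frac{13428}{590254595}\right) = \left(-34592 + \frac{\sqrt{107}}{60}\right) \left(- \frac{13428}{590254595}\right) = \frac{464501376}{590254595} - \frac{1119 \sqrt{107}}{2951272975}$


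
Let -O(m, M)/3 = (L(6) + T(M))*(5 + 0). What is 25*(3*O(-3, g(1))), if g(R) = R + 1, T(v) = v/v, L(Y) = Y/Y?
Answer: -2250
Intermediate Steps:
L(Y) = 1
T(v) = 1
g(R) = 1 + R
O(m, M) = -30 (O(m, M) = -3*(1 + 1)*(5 + 0) = -6*5 = -3*10 = -30)
25*(3*O(-3, g(1))) = 25*(3*(-30)) = 25*(-90) = -2250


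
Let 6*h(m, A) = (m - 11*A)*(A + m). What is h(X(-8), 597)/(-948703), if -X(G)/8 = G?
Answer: 614069/813174 ≈ 0.75515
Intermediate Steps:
X(G) = -8*G
h(m, A) = (A + m)*(m - 11*A)/6 (h(m, A) = ((m - 11*A)*(A + m))/6 = ((A + m)*(m - 11*A))/6 = (A + m)*(m - 11*A)/6)
h(X(-8), 597)/(-948703) = (-11/6*597**2 + (-8*(-8))**2/6 - 5/3*597*(-8*(-8)))/(-948703) = (-11/6*356409 + (1/6)*64**2 - 5/3*597*64)*(-1/948703) = (-1306833/2 + (1/6)*4096 - 63680)*(-1/948703) = (-1306833/2 + 2048/3 - 63680)*(-1/948703) = -4298483/6*(-1/948703) = 614069/813174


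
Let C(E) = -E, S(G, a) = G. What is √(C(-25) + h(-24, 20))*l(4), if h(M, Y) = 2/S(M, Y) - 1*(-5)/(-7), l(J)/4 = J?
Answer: 8*√42693/21 ≈ 78.714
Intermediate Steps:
l(J) = 4*J
h(M, Y) = -5/7 + 2/M (h(M, Y) = 2/M - 1*(-5)/(-7) = 2/M + 5*(-⅐) = 2/M - 5/7 = -5/7 + 2/M)
√(C(-25) + h(-24, 20))*l(4) = √(-1*(-25) + (-5/7 + 2/(-24)))*(4*4) = √(25 + (-5/7 + 2*(-1/24)))*16 = √(25 + (-5/7 - 1/12))*16 = √(25 - 67/84)*16 = √(2033/84)*16 = (√42693/42)*16 = 8*√42693/21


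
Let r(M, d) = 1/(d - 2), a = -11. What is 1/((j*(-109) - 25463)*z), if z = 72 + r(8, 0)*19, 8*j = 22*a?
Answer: -8/11082875 ≈ -7.2183e-7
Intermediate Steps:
r(M, d) = 1/(-2 + d)
j = -121/4 (j = (22*(-11))/8 = (⅛)*(-242) = -121/4 ≈ -30.250)
z = 125/2 (z = 72 + 19/(-2 + 0) = 72 + 19/(-2) = 72 - ½*19 = 72 - 19/2 = 125/2 ≈ 62.500)
1/((j*(-109) - 25463)*z) = 1/((-121/4*(-109) - 25463)*(125/2)) = (2/125)/(13189/4 - 25463) = (2/125)/(-88663/4) = -4/88663*2/125 = -8/11082875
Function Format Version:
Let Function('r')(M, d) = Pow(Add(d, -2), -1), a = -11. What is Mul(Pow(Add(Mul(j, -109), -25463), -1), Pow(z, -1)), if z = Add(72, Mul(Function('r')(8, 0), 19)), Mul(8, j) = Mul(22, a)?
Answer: Rational(-8, 11082875) ≈ -7.2183e-7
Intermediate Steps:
Function('r')(M, d) = Pow(Add(-2, d), -1)
j = Rational(-121, 4) (j = Mul(Rational(1, 8), Mul(22, -11)) = Mul(Rational(1, 8), -242) = Rational(-121, 4) ≈ -30.250)
z = Rational(125, 2) (z = Add(72, Mul(Pow(Add(-2, 0), -1), 19)) = Add(72, Mul(Pow(-2, -1), 19)) = Add(72, Mul(Rational(-1, 2), 19)) = Add(72, Rational(-19, 2)) = Rational(125, 2) ≈ 62.500)
Mul(Pow(Add(Mul(j, -109), -25463), -1), Pow(z, -1)) = Mul(Pow(Add(Mul(Rational(-121, 4), -109), -25463), -1), Pow(Rational(125, 2), -1)) = Mul(Pow(Add(Rational(13189, 4), -25463), -1), Rational(2, 125)) = Mul(Pow(Rational(-88663, 4), -1), Rational(2, 125)) = Mul(Rational(-4, 88663), Rational(2, 125)) = Rational(-8, 11082875)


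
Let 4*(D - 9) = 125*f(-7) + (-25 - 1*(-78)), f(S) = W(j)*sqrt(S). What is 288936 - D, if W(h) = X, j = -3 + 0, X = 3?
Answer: 1155655/4 - 375*I*sqrt(7)/4 ≈ 2.8891e+5 - 248.04*I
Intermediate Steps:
j = -3
W(h) = 3
f(S) = 3*sqrt(S)
D = 89/4 + 375*I*sqrt(7)/4 (D = 9 + (125*(3*sqrt(-7)) + (-25 - 1*(-78)))/4 = 9 + (125*(3*(I*sqrt(7))) + (-25 + 78))/4 = 9 + (125*(3*I*sqrt(7)) + 53)/4 = 9 + (375*I*sqrt(7) + 53)/4 = 9 + (53 + 375*I*sqrt(7))/4 = 9 + (53/4 + 375*I*sqrt(7)/4) = 89/4 + 375*I*sqrt(7)/4 ≈ 22.25 + 248.04*I)
288936 - D = 288936 - (89/4 + 375*I*sqrt(7)/4) = 288936 + (-89/4 - 375*I*sqrt(7)/4) = 1155655/4 - 375*I*sqrt(7)/4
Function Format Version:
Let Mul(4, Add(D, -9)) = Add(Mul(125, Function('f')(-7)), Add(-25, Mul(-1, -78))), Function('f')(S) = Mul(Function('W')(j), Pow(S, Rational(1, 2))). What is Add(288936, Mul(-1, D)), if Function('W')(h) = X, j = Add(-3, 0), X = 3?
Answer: Add(Rational(1155655, 4), Mul(Rational(-375, 4), I, Pow(7, Rational(1, 2)))) ≈ Add(2.8891e+5, Mul(-248.04, I))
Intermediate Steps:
j = -3
Function('W')(h) = 3
Function('f')(S) = Mul(3, Pow(S, Rational(1, 2)))
D = Add(Rational(89, 4), Mul(Rational(375, 4), I, Pow(7, Rational(1, 2)))) (D = Add(9, Mul(Rational(1, 4), Add(Mul(125, Mul(3, Pow(-7, Rational(1, 2)))), Add(-25, Mul(-1, -78))))) = Add(9, Mul(Rational(1, 4), Add(Mul(125, Mul(3, Mul(I, Pow(7, Rational(1, 2))))), Add(-25, 78)))) = Add(9, Mul(Rational(1, 4), Add(Mul(125, Mul(3, I, Pow(7, Rational(1, 2)))), 53))) = Add(9, Mul(Rational(1, 4), Add(Mul(375, I, Pow(7, Rational(1, 2))), 53))) = Add(9, Mul(Rational(1, 4), Add(53, Mul(375, I, Pow(7, Rational(1, 2)))))) = Add(9, Add(Rational(53, 4), Mul(Rational(375, 4), I, Pow(7, Rational(1, 2))))) = Add(Rational(89, 4), Mul(Rational(375, 4), I, Pow(7, Rational(1, 2)))) ≈ Add(22.250, Mul(248.04, I)))
Add(288936, Mul(-1, D)) = Add(288936, Mul(-1, Add(Rational(89, 4), Mul(Rational(375, 4), I, Pow(7, Rational(1, 2)))))) = Add(288936, Add(Rational(-89, 4), Mul(Rational(-375, 4), I, Pow(7, Rational(1, 2))))) = Add(Rational(1155655, 4), Mul(Rational(-375, 4), I, Pow(7, Rational(1, 2))))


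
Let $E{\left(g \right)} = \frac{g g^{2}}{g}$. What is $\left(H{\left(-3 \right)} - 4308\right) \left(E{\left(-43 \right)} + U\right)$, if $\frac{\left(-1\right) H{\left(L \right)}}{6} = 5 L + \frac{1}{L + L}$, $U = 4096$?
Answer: $-25070065$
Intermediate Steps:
$H{\left(L \right)} = - 30 L - \frac{3}{L}$ ($H{\left(L \right)} = - 6 \left(5 L + \frac{1}{L + L}\right) = - 6 \left(5 L + \frac{1}{2 L}\right) = - 6 \left(\frac{1}{2 L} + 5 L\right) = - 30 L - \frac{3}{L}$)
$E{\left(g \right)} = g^{2}$ ($E{\left(g \right)} = \frac{g^{3}}{g} = g^{2}$)
$\left(H{\left(-3 \right)} - 4308\right) \left(E{\left(-43 \right)} + U\right) = \left(\left(\left(-30\right) \left(-3\right) - \frac{3}{-3}\right) - 4308\right) \left(\left(-43\right)^{2} + 4096\right) = \left(\left(90 - -1\right) - 4308\right) \left(1849 + 4096\right) = \left(\left(90 + 1\right) - 4308\right) 5945 = \left(91 - 4308\right) 5945 = \left(-4217\right) 5945 = -25070065$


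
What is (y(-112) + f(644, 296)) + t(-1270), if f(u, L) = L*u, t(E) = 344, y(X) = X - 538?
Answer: 190318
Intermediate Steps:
y(X) = -538 + X
(y(-112) + f(644, 296)) + t(-1270) = ((-538 - 112) + 296*644) + 344 = (-650 + 190624) + 344 = 189974 + 344 = 190318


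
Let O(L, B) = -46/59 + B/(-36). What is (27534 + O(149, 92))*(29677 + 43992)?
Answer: 1076951124827/531 ≈ 2.0282e+9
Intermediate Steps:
O(L, B) = -46/59 - B/36 (O(L, B) = -46*1/59 + B*(-1/36) = -46/59 - B/36)
(27534 + O(149, 92))*(29677 + 43992) = (27534 + (-46/59 - 1/36*92))*(29677 + 43992) = (27534 + (-46/59 - 23/9))*73669 = (27534 - 1771/531)*73669 = (14618783/531)*73669 = 1076951124827/531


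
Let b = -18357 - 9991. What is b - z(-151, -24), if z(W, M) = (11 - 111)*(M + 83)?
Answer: -22448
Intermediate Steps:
z(W, M) = -8300 - 100*M (z(W, M) = -100*(83 + M) = -8300 - 100*M)
b = -28348
b - z(-151, -24) = -28348 - (-8300 - 100*(-24)) = -28348 - (-8300 + 2400) = -28348 - 1*(-5900) = -28348 + 5900 = -22448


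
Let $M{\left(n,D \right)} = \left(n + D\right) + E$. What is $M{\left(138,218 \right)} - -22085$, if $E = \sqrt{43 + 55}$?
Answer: $22441 + 7 \sqrt{2} \approx 22451.0$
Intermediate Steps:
$E = 7 \sqrt{2}$ ($E = \sqrt{98} = 7 \sqrt{2} \approx 9.8995$)
$M{\left(n,D \right)} = D + n + 7 \sqrt{2}$ ($M{\left(n,D \right)} = \left(n + D\right) + 7 \sqrt{2} = \left(D + n\right) + 7 \sqrt{2} = D + n + 7 \sqrt{2}$)
$M{\left(138,218 \right)} - -22085 = \left(218 + 138 + 7 \sqrt{2}\right) - -22085 = \left(356 + 7 \sqrt{2}\right) + 22085 = 22441 + 7 \sqrt{2}$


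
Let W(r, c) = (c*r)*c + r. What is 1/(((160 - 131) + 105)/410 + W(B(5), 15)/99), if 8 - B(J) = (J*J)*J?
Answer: -2255/601553 ≈ -0.0037486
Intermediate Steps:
B(J) = 8 - J³ (B(J) = 8 - J*J*J = 8 - J²*J = 8 - J³)
W(r, c) = r + r*c² (W(r, c) = r*c² + r = r + r*c²)
1/(((160 - 131) + 105)/410 + W(B(5), 15)/99) = 1/(((160 - 131) + 105)/410 + ((8 - 1*5³)*(1 + 15²))/99) = 1/((29 + 105)*(1/410) + ((8 - 1*125)*(1 + 225))*(1/99)) = 1/(134*(1/410) + ((8 - 125)*226)*(1/99)) = 1/(67/205 - 117*226*(1/99)) = 1/(67/205 - 26442*1/99) = 1/(67/205 - 2938/11) = 1/(-601553/2255) = -2255/601553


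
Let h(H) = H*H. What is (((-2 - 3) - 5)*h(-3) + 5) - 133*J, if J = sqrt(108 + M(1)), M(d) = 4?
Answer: -85 - 532*sqrt(7) ≈ -1492.5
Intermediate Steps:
h(H) = H**2
J = 4*sqrt(7) (J = sqrt(108 + 4) = sqrt(112) = 4*sqrt(7) ≈ 10.583)
(((-2 - 3) - 5)*h(-3) + 5) - 133*J = (((-2 - 3) - 5)*(-3)**2 + 5) - 532*sqrt(7) = ((-5 - 5)*9 + 5) - 532*sqrt(7) = (-10*9 + 5) - 532*sqrt(7) = (-90 + 5) - 532*sqrt(7) = -85 - 532*sqrt(7)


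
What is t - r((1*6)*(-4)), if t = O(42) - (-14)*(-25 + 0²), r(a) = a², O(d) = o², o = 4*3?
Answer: -782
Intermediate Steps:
o = 12
O(d) = 144 (O(d) = 12² = 144)
t = -206 (t = 144 - (-14)*(-25 + 0²) = 144 - (-14)*(-25 + 0) = 144 - (-14)*(-25) = 144 - 1*350 = 144 - 350 = -206)
t - r((1*6)*(-4)) = -206 - ((1*6)*(-4))² = -206 - (6*(-4))² = -206 - 1*(-24)² = -206 - 1*576 = -206 - 576 = -782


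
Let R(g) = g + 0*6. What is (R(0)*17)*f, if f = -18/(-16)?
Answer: 0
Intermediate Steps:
R(g) = g (R(g) = g + 0 = g)
f = 9/8 (f = -18*(-1/16) = 9/8 ≈ 1.1250)
(R(0)*17)*f = (0*17)*(9/8) = 0*(9/8) = 0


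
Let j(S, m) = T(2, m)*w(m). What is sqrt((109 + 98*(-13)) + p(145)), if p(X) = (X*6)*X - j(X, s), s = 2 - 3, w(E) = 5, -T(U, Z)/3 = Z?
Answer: sqrt(124970) ≈ 353.51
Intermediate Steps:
T(U, Z) = -3*Z
s = -1
j(S, m) = -15*m (j(S, m) = -3*m*5 = -15*m)
p(X) = -15 + 6*X**2 (p(X) = (X*6)*X - (-15)*(-1) = (6*X)*X - 1*15 = 6*X**2 - 15 = -15 + 6*X**2)
sqrt((109 + 98*(-13)) + p(145)) = sqrt((109 + 98*(-13)) + (-15 + 6*145**2)) = sqrt((109 - 1274) + (-15 + 6*21025)) = sqrt(-1165 + (-15 + 126150)) = sqrt(-1165 + 126135) = sqrt(124970)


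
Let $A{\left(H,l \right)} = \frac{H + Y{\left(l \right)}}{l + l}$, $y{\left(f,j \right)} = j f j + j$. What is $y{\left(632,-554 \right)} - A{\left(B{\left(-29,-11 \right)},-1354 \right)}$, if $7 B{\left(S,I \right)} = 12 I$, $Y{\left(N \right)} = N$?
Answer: $\frac{1838451048319}{9478} \approx 1.9397 \cdot 10^{8}$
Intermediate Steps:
$y{\left(f,j \right)} = j + f j^{2}$ ($y{\left(f,j \right)} = f j j + j = f j^{2} + j = j + f j^{2}$)
$B{\left(S,I \right)} = \frac{12 I}{7}$
$A{\left(H,l \right)} = \frac{H + l}{2 l}$ ($A{\left(H,l \right)} = \frac{H + l}{l + l} = \frac{H + l}{2 l}$)
$y{\left(632,-554 \right)} - A{\left(B{\left(-29,-11 \right)},-1354 \right)} = - 554 \left(1 + 632 \left(-554\right)\right) - \frac{\frac{12}{7} \left(-11\right) - 1354}{2 \left(-1354\right)} = - 554 \left(1 - 350128\right) - \frac{1}{2} \left(- \frac{1}{1354}\right) \left(- \frac{132}{7} - 1354\right) = \left(-554\right) \left(-350127\right) - \frac{1}{2} \left(- \frac{1}{1354}\right) \left(- \frac{9610}{7}\right) = 193970358 - \frac{4805}{9478} = \frac{1838451048319}{9478}$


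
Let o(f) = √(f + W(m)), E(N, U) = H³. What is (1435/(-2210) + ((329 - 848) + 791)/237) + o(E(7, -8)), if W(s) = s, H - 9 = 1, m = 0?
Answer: 52205/104754 + 10*√10 ≈ 32.121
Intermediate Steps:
H = 10 (H = 9 + 1 = 10)
E(N, U) = 1000 (E(N, U) = 10³ = 1000)
o(f) = √f (o(f) = √(f + 0) = √f)
(1435/(-2210) + ((329 - 848) + 791)/237) + o(E(7, -8)) = (1435/(-2210) + ((329 - 848) + 791)/237) + √1000 = (1435*(-1/2210) + (-519 + 791)*(1/237)) + 10*√10 = (-287/442 + 272*(1/237)) + 10*√10 = (-287/442 + 272/237) + 10*√10 = 52205/104754 + 10*√10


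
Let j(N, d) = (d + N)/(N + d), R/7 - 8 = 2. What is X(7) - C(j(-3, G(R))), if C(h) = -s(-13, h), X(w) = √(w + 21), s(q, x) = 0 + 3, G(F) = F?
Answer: 3 + 2*√7 ≈ 8.2915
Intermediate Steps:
R = 70 (R = 56 + 7*2 = 56 + 14 = 70)
s(q, x) = 3
j(N, d) = 1 (j(N, d) = (N + d)/(N + d) = 1)
X(w) = √(21 + w)
C(h) = -3 (C(h) = -1*3 = -3)
X(7) - C(j(-3, G(R))) = √(21 + 7) - 1*(-3) = √28 + 3 = 2*√7 + 3 = 3 + 2*√7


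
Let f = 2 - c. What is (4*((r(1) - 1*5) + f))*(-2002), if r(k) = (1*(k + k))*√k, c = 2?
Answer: 24024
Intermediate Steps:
f = 0 (f = 2 - 1*2 = 2 - 2 = 0)
r(k) = 2*k^(3/2) (r(k) = (1*(2*k))*√k = (2*k)*√k = 2*k^(3/2))
(4*((r(1) - 1*5) + f))*(-2002) = (4*((2*1^(3/2) - 1*5) + 0))*(-2002) = (4*((2*1 - 5) + 0))*(-2002) = (4*((2 - 5) + 0))*(-2002) = (4*(-3 + 0))*(-2002) = (4*(-3))*(-2002) = -12*(-2002) = 24024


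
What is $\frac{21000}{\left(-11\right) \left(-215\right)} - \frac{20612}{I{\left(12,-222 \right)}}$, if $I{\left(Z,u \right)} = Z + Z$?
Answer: $- \frac{2412169}{2838} \approx -849.95$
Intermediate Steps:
$I{\left(Z,u \right)} = 2 Z$
$\frac{21000}{\left(-11\right) \left(-215\right)} - \frac{20612}{I{\left(12,-222 \right)}} = \frac{21000}{\left(-11\right) \left(-215\right)} - \frac{20612}{2 \cdot 12} = \frac{21000}{2365} - \frac{20612}{24} = 21000 \cdot \frac{1}{2365} - \frac{5153}{6} = \frac{4200}{473} - \frac{5153}{6} = - \frac{2412169}{2838}$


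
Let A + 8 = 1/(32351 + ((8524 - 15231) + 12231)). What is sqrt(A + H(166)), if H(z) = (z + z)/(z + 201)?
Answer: I*sqrt(54836623078665)/2780025 ≈ 2.6637*I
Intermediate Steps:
A = -302999/37875 (A = -8 + 1/(32351 + ((8524 - 15231) + 12231)) = -8 + 1/(32351 + (-6707 + 12231)) = -8 + 1/(32351 + 5524) = -8 + 1/37875 = -302999/37875 ≈ -8.0000)
H(z) = 2*z/(201 + z) (H(z) = (2*z)/(201 + z) = 2*z/(201 + z))
sqrt(A + H(166)) = sqrt(-302999/37875 + 2*166/(201 + 166)) = sqrt(-302999/37875 + 2*166/367) = sqrt(-302999/37875 + 2*166*(1/367)) = sqrt(-302999/37875 + 332/367) = sqrt(-98626133/13900125) = I*sqrt(54836623078665)/2780025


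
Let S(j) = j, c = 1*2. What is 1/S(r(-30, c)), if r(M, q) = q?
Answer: 1/2 ≈ 0.50000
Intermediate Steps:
c = 2
1/S(r(-30, c)) = 1/2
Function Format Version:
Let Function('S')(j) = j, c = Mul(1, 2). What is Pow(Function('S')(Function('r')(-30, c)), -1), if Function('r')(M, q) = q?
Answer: Rational(1, 2) ≈ 0.50000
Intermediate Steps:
c = 2
Pow(Function('S')(Function('r')(-30, c)), -1) = Pow(2, -1) = Rational(1, 2)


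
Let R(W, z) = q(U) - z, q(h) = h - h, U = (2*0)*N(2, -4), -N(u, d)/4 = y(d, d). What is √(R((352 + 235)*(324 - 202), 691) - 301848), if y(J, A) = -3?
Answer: I*√302539 ≈ 550.04*I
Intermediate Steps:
N(u, d) = 12 (N(u, d) = -4*(-3) = 12)
U = 0 (U = (2*0)*12 = 0*12 = 0)
q(h) = 0
R(W, z) = -z (R(W, z) = 0 - z = -z)
√(R((352 + 235)*(324 - 202), 691) - 301848) = √(-1*691 - 301848) = √(-691 - 301848) = √(-302539) = I*√302539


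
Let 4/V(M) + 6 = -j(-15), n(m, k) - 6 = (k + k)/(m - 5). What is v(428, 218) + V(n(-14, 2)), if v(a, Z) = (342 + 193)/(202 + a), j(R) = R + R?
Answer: 64/63 ≈ 1.0159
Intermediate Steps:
j(R) = 2*R
v(a, Z) = 535/(202 + a)
n(m, k) = 6 + 2*k/(-5 + m) (n(m, k) = 6 + (k + k)/(m - 5) = 6 + (2*k)/(-5 + m) = 6 + 2*k/(-5 + m))
V(M) = ⅙ (V(M) = 4/(-6 - 2*(-15)) = 4/(-6 - 1*(-30)) = 4/(-6 + 30) = 4/24 = 4*(1/24) = ⅙)
v(428, 218) + V(n(-14, 2)) = 535/(202 + 428) + ⅙ = 535/630 + ⅙ = 535*(1/630) + ⅙ = 107/126 + ⅙ = 64/63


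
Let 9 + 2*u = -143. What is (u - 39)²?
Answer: 13225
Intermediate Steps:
u = -76 (u = -9/2 + (½)*(-143) = -9/2 - 143/2 = -76)
(u - 39)² = (-76 - 39)² = (-115)² = 13225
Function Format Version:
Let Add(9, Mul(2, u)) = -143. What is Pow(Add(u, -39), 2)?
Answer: 13225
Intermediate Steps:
u = -76 (u = Add(Rational(-9, 2), Mul(Rational(1, 2), -143)) = Add(Rational(-9, 2), Rational(-143, 2)) = -76)
Pow(Add(u, -39), 2) = Pow(Add(-76, -39), 2) = Pow(-115, 2) = 13225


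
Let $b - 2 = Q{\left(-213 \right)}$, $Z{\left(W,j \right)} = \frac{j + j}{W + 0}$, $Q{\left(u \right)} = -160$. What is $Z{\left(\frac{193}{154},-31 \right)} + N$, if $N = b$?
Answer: $- \frac{40042}{193} \approx -207.47$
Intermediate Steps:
$Z{\left(W,j \right)} = \frac{2 j}{W}$
$b = -158$ ($b = 2 - 160 = -158$)
$N = -158$
$Z{\left(\frac{193}{154},-31 \right)} + N = 2 \left(-31\right) \frac{1}{193 \cdot \frac{1}{154}} - 158 = 2 \left(-31\right) \frac{1}{\frac{193}{154}} - 158 = 2 \left(-31\right) \frac{154}{193} - 158 = - \frac{9548}{193} - 158 = - \frac{40042}{193}$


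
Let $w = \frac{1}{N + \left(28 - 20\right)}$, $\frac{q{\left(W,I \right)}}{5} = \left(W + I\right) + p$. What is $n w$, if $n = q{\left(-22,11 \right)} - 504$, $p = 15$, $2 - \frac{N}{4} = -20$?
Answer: $- \frac{121}{24} \approx -5.0417$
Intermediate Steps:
$N = 88$ ($N = 8 - -80 = 8 + 80 = 88$)
$q{\left(W,I \right)} = 75 + 5 I + 5 W$ ($q{\left(W,I \right)} = 5 \left(\left(W + I\right) + 15\right) = 5 \left(\left(I + W\right) + 15\right) = 5 \left(15 + I + W\right) = 75 + 5 I + 5 W$)
$w = \frac{1}{96}$ ($w = \frac{1}{88 + \left(28 - 20\right)} = \frac{1}{88 + 8} = \frac{1}{96} \approx 0.010417$)
$n = -484$ ($n = \left(75 + 5 \cdot 11 + 5 \left(-22\right)\right) - 504 = \left(75 + 55 - 110\right) - 504 = 20 - 504 = -484$)
$n w = \left(-484\right) \frac{1}{96} = - \frac{121}{24}$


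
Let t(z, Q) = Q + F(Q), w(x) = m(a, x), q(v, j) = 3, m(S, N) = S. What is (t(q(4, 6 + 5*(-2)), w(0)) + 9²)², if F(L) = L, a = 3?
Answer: 7569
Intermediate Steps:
w(x) = 3
t(z, Q) = 2*Q (t(z, Q) = Q + Q = 2*Q)
(t(q(4, 6 + 5*(-2)), w(0)) + 9²)² = (2*3 + 9²)² = (6 + 81)² = 87² = 7569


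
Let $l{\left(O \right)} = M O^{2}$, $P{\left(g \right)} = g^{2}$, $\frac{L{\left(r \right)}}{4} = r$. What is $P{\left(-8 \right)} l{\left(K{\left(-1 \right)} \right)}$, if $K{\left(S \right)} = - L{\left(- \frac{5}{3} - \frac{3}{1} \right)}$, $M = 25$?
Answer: $\frac{5017600}{9} \approx 5.5751 \cdot 10^{5}$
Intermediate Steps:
$L{\left(r \right)} = 4 r$
$K{\left(S \right)} = \frac{56}{3}$ ($K{\left(S \right)} = - 4 \left(- \frac{5}{3} - \frac{3}{1}\right) = - 4 \left(\left(-5\right) \frac{1}{3} - 3\right) = - 4 \left(- \frac{5}{3} - 3\right) = - \frac{4 \left(-14\right)}{3} = \left(-1\right) \left(- \frac{56}{3}\right) = \frac{56}{3}$)
$l{\left(O \right)} = 25 O^{2}$
$P{\left(-8 \right)} l{\left(K{\left(-1 \right)} \right)} = \left(-8\right)^{2} \cdot 25 \left(\frac{56}{3}\right)^{2} = 64 \cdot 25 \cdot \frac{3136}{9} = 64 \cdot \frac{78400}{9} = \frac{5017600}{9}$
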